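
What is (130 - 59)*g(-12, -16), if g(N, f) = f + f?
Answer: -2272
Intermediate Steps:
g(N, f) = 2*f
(130 - 59)*g(-12, -16) = (130 - 59)*(2*(-16)) = 71*(-32) = -2272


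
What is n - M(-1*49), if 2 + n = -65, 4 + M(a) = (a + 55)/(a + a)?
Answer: -3084/49 ≈ -62.939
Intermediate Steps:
M(a) = -4 + (55 + a)/(2*a) (M(a) = -4 + (a + 55)/(a + a) = -4 + (55 + a)/((2*a)) = -4 + (55 + a)*(1/(2*a)) = -4 + (55 + a)/(2*a))
n = -67 (n = -2 - 65 = -67)
n - M(-1*49) = -67 - (55 - (-7)*49)/(2*((-1*49))) = -67 - (55 - 7*(-49))/(2*(-49)) = -67 - (-1)*(55 + 343)/(2*49) = -67 - (-1)*398/(2*49) = -67 - 1*(-199/49) = -67 + 199/49 = -3084/49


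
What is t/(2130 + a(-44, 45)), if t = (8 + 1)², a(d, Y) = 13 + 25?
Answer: 81/2168 ≈ 0.037362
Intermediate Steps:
a(d, Y) = 38
t = 81 (t = 9² = 81)
t/(2130 + a(-44, 45)) = 81/(2130 + 38) = 81/2168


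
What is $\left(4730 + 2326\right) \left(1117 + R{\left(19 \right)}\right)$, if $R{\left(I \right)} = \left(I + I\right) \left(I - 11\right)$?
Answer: $10026576$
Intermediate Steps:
$R{\left(I \right)} = 2 I \left(-11 + I\right)$
$\left(4730 + 2326\right) \left(1117 + R{\left(19 \right)}\right) = \left(4730 + 2326\right) \left(1117 + 2 \cdot 19 \left(-11 + 19\right)\right) = 7056 \left(1117 + 2 \cdot 19 \cdot 8\right) = 7056 \left(1117 + 304\right) = 7056 \cdot 1421 = 10026576$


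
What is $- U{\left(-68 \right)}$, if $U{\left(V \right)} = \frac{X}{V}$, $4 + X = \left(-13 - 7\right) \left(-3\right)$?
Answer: $\frac{14}{17} \approx 0.82353$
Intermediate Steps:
$X = 56$ ($X = -4 + \left(-13 - 7\right) \left(-3\right) = -4 - -60 = -4 + 60 = 56$)
$U{\left(V \right)} = \frac{56}{V}$
$- U{\left(-68 \right)} = - \frac{56}{-68} = - \frac{56 \left(-1\right)}{68} = \left(-1\right) \left(- \frac{14}{17}\right) = \frac{14}{17}$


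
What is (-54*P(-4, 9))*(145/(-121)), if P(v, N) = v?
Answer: -31320/121 ≈ -258.84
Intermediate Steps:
(-54*P(-4, 9))*(145/(-121)) = (-54*(-4))*(145/(-121)) = 216*(145*(-1/121)) = 216*(-145/121) = -31320/121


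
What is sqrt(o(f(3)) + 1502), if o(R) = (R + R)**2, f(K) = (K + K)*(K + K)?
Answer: sqrt(6686) ≈ 81.768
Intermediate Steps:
f(K) = 4*K**2 (f(K) = (2*K)*(2*K) = 4*K**2)
o(R) = 4*R**2 (o(R) = (2*R)**2 = 4*R**2)
sqrt(o(f(3)) + 1502) = sqrt(4*(4*3**2)**2 + 1502) = sqrt(4*(4*9)**2 + 1502) = sqrt(4*36**2 + 1502) = sqrt(4*1296 + 1502) = sqrt(5184 + 1502) = sqrt(6686)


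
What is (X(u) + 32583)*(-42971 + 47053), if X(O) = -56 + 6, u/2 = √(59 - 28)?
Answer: 132799706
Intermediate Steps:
u = 2*√31 (u = 2*√(59 - 28) = 2*√31 ≈ 11.136)
X(O) = -50
(X(u) + 32583)*(-42971 + 47053) = (-50 + 32583)*(-42971 + 47053) = 32533*4082 = 132799706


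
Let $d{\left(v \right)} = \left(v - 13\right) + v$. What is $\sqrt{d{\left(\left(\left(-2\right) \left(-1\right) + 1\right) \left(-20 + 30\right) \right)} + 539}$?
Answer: $\sqrt{586} \approx 24.207$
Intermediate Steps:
$d{\left(v \right)} = -13 + 2 v$ ($d{\left(v \right)} = \left(-13 + v\right) + v = -13 + 2 v$)
$\sqrt{d{\left(\left(\left(-2\right) \left(-1\right) + 1\right) \left(-20 + 30\right) \right)} + 539} = \sqrt{\left(-13 + 2 \left(\left(-2\right) \left(-1\right) + 1\right) \left(-20 + 30\right)\right) + 539} = \sqrt{\left(-13 + 2 \left(2 + 1\right) 10\right) + 539} = \sqrt{\left(-13 + 2 \cdot 3 \cdot 10\right) + 539} = \sqrt{\left(-13 + 2 \cdot 30\right) + 539} = \sqrt{\left(-13 + 60\right) + 539} = \sqrt{47 + 539} = \sqrt{586}$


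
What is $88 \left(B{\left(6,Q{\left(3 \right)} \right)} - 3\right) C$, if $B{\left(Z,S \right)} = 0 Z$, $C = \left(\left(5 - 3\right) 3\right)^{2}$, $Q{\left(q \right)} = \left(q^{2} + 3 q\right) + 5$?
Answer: $-9504$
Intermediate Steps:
$Q{\left(q \right)} = 5 + q^{2} + 3 q$
$C = 36$ ($C = \left(2 \cdot 3\right)^{2} = 6^{2} = 36$)
$B{\left(Z,S \right)} = 0$
$88 \left(B{\left(6,Q{\left(3 \right)} \right)} - 3\right) C = 88 \left(0 - 3\right) 36 = 88 \left(\left(-3\right) 36\right) = 88 \left(-108\right) = -9504$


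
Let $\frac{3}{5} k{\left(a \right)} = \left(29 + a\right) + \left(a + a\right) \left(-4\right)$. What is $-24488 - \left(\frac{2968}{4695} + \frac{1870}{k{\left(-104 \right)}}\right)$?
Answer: $- \frac{87040682686}{3554115} \approx -24490.0$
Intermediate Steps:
$k{\left(a \right)} = \frac{145}{3} - \frac{35 a}{3}$ ($k{\left(a \right)} = \frac{5 \left(\left(29 + a\right) + \left(a + a\right) \left(-4\right)\right)}{3} = \frac{5 \left(\left(29 + a\right) + 2 a \left(-4\right)\right)}{3} = \frac{5 \left(\left(29 + a\right) - 8 a\right)}{3} = \frac{5 \left(29 - 7 a\right)}{3} = \frac{145}{3} - \frac{35 a}{3}$)
$-24488 - \left(\frac{2968}{4695} + \frac{1870}{k{\left(-104 \right)}}\right) = -24488 - \left(\frac{2968}{4695} + \frac{1870}{\frac{145}{3} - - \frac{3640}{3}}\right) = -24488 - \left(2968 \cdot \frac{1}{4695} + \frac{1870}{\frac{145}{3} + \frac{3640}{3}}\right) = -24488 - \left(\frac{2968}{4695} + \frac{1870}{\frac{3785}{3}}\right) = -24488 - \left(\frac{2968}{4695} + 1870 \cdot \frac{3}{3785}\right) = -24488 - \left(\frac{2968}{4695} + \frac{1122}{757}\right) = -24488 - \frac{7514566}{3554115} = - \frac{87040682686}{3554115}$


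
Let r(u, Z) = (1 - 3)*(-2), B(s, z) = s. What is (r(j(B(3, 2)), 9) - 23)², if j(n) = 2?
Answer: 361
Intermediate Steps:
r(u, Z) = 4 (r(u, Z) = -2*(-2) = 4)
(r(j(B(3, 2)), 9) - 23)² = (4 - 23)² = (-19)² = 361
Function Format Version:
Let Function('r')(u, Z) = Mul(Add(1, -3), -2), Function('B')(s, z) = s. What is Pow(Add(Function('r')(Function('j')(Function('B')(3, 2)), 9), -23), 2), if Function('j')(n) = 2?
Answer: 361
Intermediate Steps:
Function('r')(u, Z) = 4 (Function('r')(u, Z) = Mul(-2, -2) = 4)
Pow(Add(Function('r')(Function('j')(Function('B')(3, 2)), 9), -23), 2) = Pow(Add(4, -23), 2) = Pow(-19, 2) = 361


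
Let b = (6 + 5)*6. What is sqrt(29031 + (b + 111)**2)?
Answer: 2*sqrt(15090) ≈ 245.68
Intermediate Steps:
b = 66 (b = 11*6 = 66)
sqrt(29031 + (b + 111)**2) = sqrt(29031 + (66 + 111)**2) = sqrt(29031 + 177**2) = sqrt(29031 + 31329) = sqrt(60360) = 2*sqrt(15090)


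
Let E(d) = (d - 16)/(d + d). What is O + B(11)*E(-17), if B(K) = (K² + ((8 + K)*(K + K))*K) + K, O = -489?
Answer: 69732/17 ≈ 4101.9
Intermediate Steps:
B(K) = K + K² + 2*K²*(8 + K) (B(K) = (K² + ((8 + K)*(2*K))*K) + K = (K² + (2*K*(8 + K))*K) + K = (K² + 2*K²*(8 + K)) + K = K + K² + 2*K²*(8 + K))
E(d) = (-16 + d)/(2*d) (E(d) = (-16 + d)/((2*d)) = (-16 + d)*(1/(2*d)) = (-16 + d)/(2*d))
O + B(11)*E(-17) = -489 + (11*(1 + 2*11² + 17*11))*((½)*(-16 - 17)/(-17)) = -489 + (11*(1 + 2*121 + 187))*((½)*(-1/17)*(-33)) = -489 + (11*(1 + 242 + 187))*(33/34) = -489 + (11*430)*(33/34) = -489 + 4730*(33/34) = -489 + 78045/17 = 69732/17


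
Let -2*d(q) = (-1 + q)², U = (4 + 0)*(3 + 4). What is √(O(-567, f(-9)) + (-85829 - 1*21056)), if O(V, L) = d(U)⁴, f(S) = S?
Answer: √282427826321/4 ≈ 1.3286e+5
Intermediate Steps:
U = 28 (U = 4*7 = 28)
d(q) = -(-1 + q)²/2
O(V, L) = 282429536481/16 (O(V, L) = (-(-1 + 28)²/2)⁴ = (-½*27²)⁴ = (-½*729)⁴ = (-729/2)⁴ = 282429536481/16)
√(O(-567, f(-9)) + (-85829 - 1*21056)) = √(282429536481/16 + (-85829 - 1*21056)) = √(282429536481/16 + (-85829 - 21056)) = √(282429536481/16 - 106885) = √(282427826321/16) = √282427826321/4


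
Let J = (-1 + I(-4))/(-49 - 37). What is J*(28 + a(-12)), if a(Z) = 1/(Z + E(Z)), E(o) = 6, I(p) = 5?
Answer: -167/129 ≈ -1.2946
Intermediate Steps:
J = -2/43 (J = (-1 + 5)/(-49 - 37) = 4/(-86) = 4*(-1/86) = -2/43 ≈ -0.046512)
a(Z) = 1/(6 + Z) (a(Z) = 1/(Z + 6) = 1/(6 + Z))
J*(28 + a(-12)) = -2*(28 + 1/(6 - 12))/43 = -2*(28 + 1/(-6))/43 = -2*(28 - 1/6)/43 = -2/43*167/6 = -167/129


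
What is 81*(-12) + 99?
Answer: -873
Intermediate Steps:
81*(-12) + 99 = -972 + 99 = -873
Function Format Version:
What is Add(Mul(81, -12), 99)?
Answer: -873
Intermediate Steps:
Add(Mul(81, -12), 99) = Add(-972, 99) = -873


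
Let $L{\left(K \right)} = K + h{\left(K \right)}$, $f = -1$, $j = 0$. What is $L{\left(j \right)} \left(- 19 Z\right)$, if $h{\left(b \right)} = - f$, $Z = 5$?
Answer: $-95$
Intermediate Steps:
$h{\left(b \right)} = 1$ ($h{\left(b \right)} = \left(-1\right) \left(-1\right) = 1$)
$L{\left(K \right)} = 1 + K$ ($L{\left(K \right)} = K + 1 = 1 + K$)
$L{\left(j \right)} \left(- 19 Z\right) = \left(1 + 0\right) \left(\left(-19\right) 5\right) = 1 \left(-95\right) = -95$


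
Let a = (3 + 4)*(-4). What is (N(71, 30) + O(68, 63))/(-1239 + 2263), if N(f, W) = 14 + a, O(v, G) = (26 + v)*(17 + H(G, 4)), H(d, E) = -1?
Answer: 745/512 ≈ 1.4551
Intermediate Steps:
a = -28 (a = 7*(-4) = -28)
O(v, G) = 416 + 16*v (O(v, G) = (26 + v)*(17 - 1) = (26 + v)*16 = 416 + 16*v)
N(f, W) = -14 (N(f, W) = 14 - 28 = -14)
(N(71, 30) + O(68, 63))/(-1239 + 2263) = (-14 + (416 + 16*68))/(-1239 + 2263) = (-14 + (416 + 1088))/1024 = (-14 + 1504)*(1/1024) = 1490*(1/1024) = 745/512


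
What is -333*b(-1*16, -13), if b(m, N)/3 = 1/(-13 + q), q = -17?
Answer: 333/10 ≈ 33.300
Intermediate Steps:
b(m, N) = -⅒ (b(m, N) = 3/(-13 - 17) = 3/(-30) = 3*(-1/30) = -⅒)
-333*b(-1*16, -13) = -333*(-⅒) = 333/10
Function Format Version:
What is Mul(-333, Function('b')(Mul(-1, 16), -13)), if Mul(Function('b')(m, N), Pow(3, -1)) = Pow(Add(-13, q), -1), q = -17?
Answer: Rational(333, 10) ≈ 33.300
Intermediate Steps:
Function('b')(m, N) = Rational(-1, 10) (Function('b')(m, N) = Mul(3, Pow(Add(-13, -17), -1)) = Mul(3, Pow(-30, -1)) = Mul(3, Rational(-1, 30)) = Rational(-1, 10))
Mul(-333, Function('b')(Mul(-1, 16), -13)) = Mul(-333, Rational(-1, 10)) = Rational(333, 10)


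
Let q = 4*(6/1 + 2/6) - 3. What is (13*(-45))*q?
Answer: -13065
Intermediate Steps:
q = 67/3 (q = 4*(6*1 + 2*(⅙)) - 3 = 4*(6 + ⅓) - 3 = 4*(19/3) - 3 = 76/3 - 3 = 67/3 ≈ 22.333)
(13*(-45))*q = (13*(-45))*(67/3) = -585*67/3 = -13065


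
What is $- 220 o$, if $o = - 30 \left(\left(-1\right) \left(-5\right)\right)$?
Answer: $33000$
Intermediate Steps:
$o = -150$ ($o = \left(-30\right) 5 = -150$)
$- 220 o = \left(-220\right) \left(-150\right) = 33000$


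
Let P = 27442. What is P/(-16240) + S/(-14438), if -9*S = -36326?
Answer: -1038950651/527564520 ≈ -1.9693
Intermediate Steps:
S = 36326/9 (S = -⅑*(-36326) = 36326/9 ≈ 4036.2)
P/(-16240) + S/(-14438) = 27442/(-16240) + (36326/9)/(-14438) = 27442*(-1/16240) + (36326/9)*(-1/14438) = -13721/8120 - 18163/64971 = -1038950651/527564520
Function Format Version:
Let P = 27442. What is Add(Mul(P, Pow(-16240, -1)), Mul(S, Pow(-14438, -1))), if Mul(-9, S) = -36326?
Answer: Rational(-1038950651, 527564520) ≈ -1.9693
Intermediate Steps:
S = Rational(36326, 9) (S = Mul(Rational(-1, 9), -36326) = Rational(36326, 9) ≈ 4036.2)
Add(Mul(P, Pow(-16240, -1)), Mul(S, Pow(-14438, -1))) = Add(Mul(27442, Pow(-16240, -1)), Mul(Rational(36326, 9), Pow(-14438, -1))) = Add(Mul(27442, Rational(-1, 16240)), Mul(Rational(36326, 9), Rational(-1, 14438))) = Add(Rational(-13721, 8120), Rational(-18163, 64971)) = Rational(-1038950651, 527564520)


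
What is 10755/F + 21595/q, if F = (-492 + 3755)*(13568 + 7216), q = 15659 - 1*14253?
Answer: 244091496295/15892062992 ≈ 15.359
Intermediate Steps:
q = 1406 (q = 15659 - 14253 = 1406)
F = 67818192 (F = 3263*20784 = 67818192)
10755/F + 21595/q = 10755/67818192 + 21595/1406 = 10755*(1/67818192) + 21595*(1/1406) = 3585/22606064 + 21595/1406 = 244091496295/15892062992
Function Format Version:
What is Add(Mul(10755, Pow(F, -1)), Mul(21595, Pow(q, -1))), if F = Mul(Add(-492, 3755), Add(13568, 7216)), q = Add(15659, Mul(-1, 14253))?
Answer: Rational(244091496295, 15892062992) ≈ 15.359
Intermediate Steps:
q = 1406 (q = Add(15659, -14253) = 1406)
F = 67818192 (F = Mul(3263, 20784) = 67818192)
Add(Mul(10755, Pow(F, -1)), Mul(21595, Pow(q, -1))) = Add(Mul(10755, Pow(67818192, -1)), Mul(21595, Pow(1406, -1))) = Add(Mul(10755, Rational(1, 67818192)), Mul(21595, Rational(1, 1406))) = Add(Rational(3585, 22606064), Rational(21595, 1406)) = Rational(244091496295, 15892062992)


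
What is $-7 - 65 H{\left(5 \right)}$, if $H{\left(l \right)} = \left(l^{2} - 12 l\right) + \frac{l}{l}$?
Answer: $2203$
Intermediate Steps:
$H{\left(l \right)} = 1 + l^{2} - 12 l$ ($H{\left(l \right)} = \left(l^{2} - 12 l\right) + 1 = 1 + l^{2} - 12 l$)
$-7 - 65 H{\left(5 \right)} = -7 - 65 \left(1 + 5^{2} - 60\right) = -7 - 65 \left(1 + 25 - 60\right) = -7 - -2210 = -7 + 2210 = 2203$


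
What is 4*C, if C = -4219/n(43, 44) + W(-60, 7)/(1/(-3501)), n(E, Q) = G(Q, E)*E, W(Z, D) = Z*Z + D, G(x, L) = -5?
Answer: -10860155144/215 ≈ -5.0512e+7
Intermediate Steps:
W(Z, D) = D + Z² (W(Z, D) = Z² + D = D + Z²)
n(E, Q) = -5*E
C = -2715038786/215 (C = -4219/((-5*43)) + (7 + (-60)²)/(1/(-3501)) = -4219/(-215) + (7 + 3600)/(-1/3501) = -4219*(-1/215) + 3607*(-3501) = 4219/215 - 12628107 = -2715038786/215 ≈ -1.2628e+7)
4*C = 4*(-2715038786/215) = -10860155144/215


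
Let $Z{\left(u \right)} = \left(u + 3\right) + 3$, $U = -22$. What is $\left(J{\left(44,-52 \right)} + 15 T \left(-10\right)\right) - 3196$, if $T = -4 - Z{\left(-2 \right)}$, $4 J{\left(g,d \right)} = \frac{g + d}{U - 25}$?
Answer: $- \frac{93810}{47} \approx -1996.0$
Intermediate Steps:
$Z{\left(u \right)} = 6 + u$ ($Z{\left(u \right)} = \left(3 + u\right) + 3 = 6 + u$)
$J{\left(g,d \right)} = - \frac{d}{188} - \frac{g}{188}$ ($J{\left(g,d \right)} = \frac{\left(g + d\right) \frac{1}{-22 - 25}}{4} = \frac{\left(d + g\right) \frac{1}{-47}}{4} = \frac{\left(d + g\right) \left(- \frac{1}{47}\right)}{4} = \frac{- \frac{d}{47} - \frac{g}{47}}{4} = - \frac{d}{188} - \frac{g}{188}$)
$T = -8$ ($T = -4 - \left(6 - 2\right) = -4 - 4 = -8$)
$\left(J{\left(44,-52 \right)} + 15 T \left(-10\right)\right) - 3196 = \left(\left(\left(- \frac{1}{188}\right) \left(-52\right) - \frac{11}{47}\right) + 15 \left(-8\right) \left(-10\right)\right) - 3196 = \left(\left(\frac{13}{47} - \frac{11}{47}\right) - -1200\right) - 3196 = \left(\frac{2}{47} + 1200\right) - 3196 = \frac{56402}{47} - 3196 = - \frac{93810}{47}$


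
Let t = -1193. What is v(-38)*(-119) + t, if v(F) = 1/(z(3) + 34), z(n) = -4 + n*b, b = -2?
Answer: -28751/24 ≈ -1198.0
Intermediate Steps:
z(n) = -4 - 2*n (z(n) = -4 + n*(-2) = -4 - 2*n)
v(F) = 1/24 (v(F) = 1/((-4 - 2*3) + 34) = 1/((-4 - 6) + 34) = 1/(-10 + 34) = 1/24)
v(-38)*(-119) + t = (1/24)*(-119) - 1193 = -119/24 - 1193 = -28751/24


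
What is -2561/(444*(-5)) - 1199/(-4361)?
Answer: 13830301/9681420 ≈ 1.4285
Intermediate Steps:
-2561/(444*(-5)) - 1199/(-4361) = -2561/(-2220) - 1199*(-1/4361) = -2561*(-1/2220) + 1199/4361 = 2561/2220 + 1199/4361 = 13830301/9681420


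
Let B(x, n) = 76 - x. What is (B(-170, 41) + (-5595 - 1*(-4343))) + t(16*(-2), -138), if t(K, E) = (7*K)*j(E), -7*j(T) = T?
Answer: -5422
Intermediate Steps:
j(T) = -T/7
t(K, E) = -E*K (t(K, E) = (7*K)*(-E/7) = -E*K)
(B(-170, 41) + (-5595 - 1*(-4343))) + t(16*(-2), -138) = ((76 - 1*(-170)) + (-5595 - 1*(-4343))) - 1*(-138)*16*(-2) = ((76 + 170) + (-5595 + 4343)) - 1*(-138)*(-32) = (246 - 1252) - 4416 = -1006 - 4416 = -5422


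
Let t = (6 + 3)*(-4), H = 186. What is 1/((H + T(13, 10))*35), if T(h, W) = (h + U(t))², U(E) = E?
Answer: 1/25025 ≈ 3.9960e-5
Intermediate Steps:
t = -36 (t = 9*(-4) = -36)
T(h, W) = (-36 + h)² (T(h, W) = (h - 36)² = (-36 + h)²)
1/((H + T(13, 10))*35) = 1/((186 + (-36 + 13)²)*35) = 1/((186 + (-23)²)*35) = 1/((186 + 529)*35) = 1/(715*35) = 1/25025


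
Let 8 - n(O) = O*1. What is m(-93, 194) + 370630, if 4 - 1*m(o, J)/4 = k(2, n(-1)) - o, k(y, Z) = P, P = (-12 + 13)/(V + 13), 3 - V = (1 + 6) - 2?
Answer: 4073010/11 ≈ 3.7027e+5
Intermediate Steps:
n(O) = 8 - O
V = -2 (V = 3 - ((1 + 6) - 2) = 3 - (7 - 2) = 3 - 1*5 = 3 - 5 = -2)
P = 1/11 (P = (-12 + 13)/(-2 + 13) = 1/11 ≈ 0.090909)
k(y, Z) = 1/11
m(o, J) = 172/11 + 4*o (m(o, J) = 16 - 4*(1/11 - o) = 16 + (-4/11 + 4*o) = 172/11 + 4*o)
m(-93, 194) + 370630 = (172/11 + 4*(-93)) + 370630 = (172/11 - 372) + 370630 = -3920/11 + 370630 = 4073010/11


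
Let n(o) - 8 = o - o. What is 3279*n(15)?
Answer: 26232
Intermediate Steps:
n(o) = 8 (n(o) = 8 + (o - o) = 8 + 0 = 8)
3279*n(15) = 3279*8 = 26232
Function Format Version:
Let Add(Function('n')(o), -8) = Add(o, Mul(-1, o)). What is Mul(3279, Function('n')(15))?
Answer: 26232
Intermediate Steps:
Function('n')(o) = 8 (Function('n')(o) = Add(8, Add(o, Mul(-1, o))) = Add(8, 0) = 8)
Mul(3279, Function('n')(15)) = Mul(3279, 8) = 26232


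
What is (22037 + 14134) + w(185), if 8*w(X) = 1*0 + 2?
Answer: 144685/4 ≈ 36171.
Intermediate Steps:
w(X) = ¼ (w(X) = (1*0 + 2)/8 = (0 + 2)/8 = (⅛)*2 = ¼)
(22037 + 14134) + w(185) = (22037 + 14134) + ¼ = 36171 + ¼ = 144685/4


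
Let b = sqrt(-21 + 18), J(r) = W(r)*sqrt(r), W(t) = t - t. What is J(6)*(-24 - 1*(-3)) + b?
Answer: I*sqrt(3) ≈ 1.732*I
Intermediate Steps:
W(t) = 0
J(r) = 0 (J(r) = 0*sqrt(r) = 0)
b = I*sqrt(3) (b = sqrt(-3) = I*sqrt(3) ≈ 1.732*I)
J(6)*(-24 - 1*(-3)) + b = 0*(-24 - 1*(-3)) + I*sqrt(3) = 0*(-24 + 3) + I*sqrt(3) = 0*(-21) + I*sqrt(3) = 0 + I*sqrt(3) = I*sqrt(3)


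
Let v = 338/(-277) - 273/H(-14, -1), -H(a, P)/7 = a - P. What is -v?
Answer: 1169/277 ≈ 4.2202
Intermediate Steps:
H(a, P) = -7*a + 7*P (H(a, P) = -7*(a - P) = -7*a + 7*P)
v = -1169/277 (v = 338/(-277) - 273/(-7*(-14) + 7*(-1)) = 338*(-1/277) - 273/(98 - 7) = -338/277 - 273/91 = -338/277 - 273*1/91 = -338/277 - 3 = -1169/277 ≈ -4.2202)
-v = -1*(-1169/277) = 1169/277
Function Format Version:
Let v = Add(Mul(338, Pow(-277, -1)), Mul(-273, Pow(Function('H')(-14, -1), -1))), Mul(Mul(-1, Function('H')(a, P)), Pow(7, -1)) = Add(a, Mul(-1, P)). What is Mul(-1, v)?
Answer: Rational(1169, 277) ≈ 4.2202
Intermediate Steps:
Function('H')(a, P) = Add(Mul(-7, a), Mul(7, P)) (Function('H')(a, P) = Mul(-7, Add(a, Mul(-1, P))) = Add(Mul(-7, a), Mul(7, P)))
v = Rational(-1169, 277) (v = Add(Mul(338, Pow(-277, -1)), Mul(-273, Pow(Add(Mul(-7, -14), Mul(7, -1)), -1))) = Add(Mul(338, Rational(-1, 277)), Mul(-273, Pow(Add(98, -7), -1))) = Add(Rational(-338, 277), Mul(-273, Pow(91, -1))) = Add(Rational(-338, 277), Mul(-273, Rational(1, 91))) = Add(Rational(-338, 277), -3) = Rational(-1169, 277) ≈ -4.2202)
Mul(-1, v) = Mul(-1, Rational(-1169, 277)) = Rational(1169, 277)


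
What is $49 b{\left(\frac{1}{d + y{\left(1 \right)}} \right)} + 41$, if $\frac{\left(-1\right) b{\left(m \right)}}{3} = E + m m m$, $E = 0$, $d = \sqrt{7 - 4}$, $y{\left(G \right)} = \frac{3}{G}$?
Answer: $\frac{17}{4} + \frac{245 \sqrt{3}}{12} \approx 39.613$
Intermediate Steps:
$d = \sqrt{3} \approx 1.732$
$b{\left(m \right)} = - 3 m^{3}$ ($b{\left(m \right)} = - 3 \left(0 + m m m\right) = - 3 \left(0 + m m^{2}\right) = - 3 \left(0 + m^{3}\right) = - 3 m^{3}$)
$49 b{\left(\frac{1}{d + y{\left(1 \right)}} \right)} + 41 = 49 \left(- 3 \left(\frac{1}{\sqrt{3} + \frac{3}{1}}\right)^{3}\right) + 41 = 49 \left(- 3 \left(\frac{1}{\sqrt{3} + 3 \cdot 1}\right)^{3}\right) + 41 = 49 \left(- 3 \left(\frac{1}{\sqrt{3} + 3}\right)^{3}\right) + 41 = 49 \left(- 3 \left(\frac{1}{3 + \sqrt{3}}\right)^{3}\right) + 41 = 49 \left(- \frac{3}{\left(3 + \sqrt{3}\right)^{3}}\right) + 41 = - \frac{147}{\left(3 + \sqrt{3}\right)^{3}} + 41 = 41 - \frac{147}{\left(3 + \sqrt{3}\right)^{3}}$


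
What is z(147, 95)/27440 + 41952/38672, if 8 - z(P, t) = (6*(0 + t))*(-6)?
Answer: 20058289/16580620 ≈ 1.2097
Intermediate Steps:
z(P, t) = 8 + 36*t (z(P, t) = 8 - 6*(0 + t)*(-6) = 8 - 6*t*(-6) = 8 - (-36)*t = 8 + 36*t)
z(147, 95)/27440 + 41952/38672 = (8 + 36*95)/27440 + 41952/38672 = (8 + 3420)*(1/27440) + 41952*(1/38672) = 3428*(1/27440) + 2622/2417 = 857/6860 + 2622/2417 = 20058289/16580620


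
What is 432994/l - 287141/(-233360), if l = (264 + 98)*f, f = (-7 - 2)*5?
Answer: -1927319059/76028688 ≈ -25.350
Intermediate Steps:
f = -45 (f = -9*5 = -45)
l = -16290 (l = (264 + 98)*(-45) = 362*(-45) = -16290)
432994/l - 287141/(-233360) = 432994/(-16290) - 287141/(-233360) = 432994*(-1/16290) - 287141*(-1/233360) = -216497/8145 + 287141/233360 = -1927319059/76028688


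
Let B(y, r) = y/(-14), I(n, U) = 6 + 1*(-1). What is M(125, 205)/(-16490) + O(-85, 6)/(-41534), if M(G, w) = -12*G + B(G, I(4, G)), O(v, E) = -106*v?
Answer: -120264285/958853924 ≈ -0.12543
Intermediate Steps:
I(n, U) = 5 (I(n, U) = 6 - 1 = 5)
B(y, r) = -y/14 (B(y, r) = y*(-1/14) = -y/14)
M(G, w) = -169*G/14 (M(G, w) = -12*G - G/14 = -169*G/14)
M(125, 205)/(-16490) + O(-85, 6)/(-41534) = -169/14*125/(-16490) - 106*(-85)/(-41534) = -21125/14*(-1/16490) + 9010*(-1/41534) = 4225/46172 - 4505/20767 = -120264285/958853924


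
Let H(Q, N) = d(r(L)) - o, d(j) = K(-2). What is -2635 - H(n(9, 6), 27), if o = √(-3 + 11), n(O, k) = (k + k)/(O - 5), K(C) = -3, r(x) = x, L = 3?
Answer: -2632 + 2*√2 ≈ -2629.2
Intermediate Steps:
d(j) = -3
n(O, k) = 2*k/(-5 + O) (n(O, k) = (2*k)/(-5 + O) = 2*k/(-5 + O))
o = 2*√2 (o = √8 = 2*√2 ≈ 2.8284)
H(Q, N) = -3 - 2*√2
-2635 - H(n(9, 6), 27) = -2635 - (-3 - 2*√2) = -2635 + (3 + 2*√2) = -2632 + 2*√2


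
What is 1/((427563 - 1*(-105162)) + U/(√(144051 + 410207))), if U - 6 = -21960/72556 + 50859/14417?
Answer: 6730855578736704088747795150/3585695038182508745719610902437483 - 210292526223880529*√554258/3585695038182508745719610902437483 ≈ 1.8771e-6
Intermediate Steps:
U = 2412441849/261509963 (U = 6 + (-21960/72556 + 50859/14417) = 6 + (-21960*1/72556 + 50859*(1/14417)) = 6 + (-5490/18139 + 50859/14417) = 6 + 843382071/261509963 = 2412441849/261509963 ≈ 9.2251)
1/((427563 - 1*(-105162)) + U/(√(144051 + 410207))) = 1/((427563 - 1*(-105162)) + 2412441849/(261509963*(√(144051 + 410207)))) = 1/((427563 + 105162) + 2412441849/(261509963*(√554258))) = 1/(532725 + 2412441849*(√554258/554258)/261509963) = 1/(532725 + 2412441849*√554258/144943989072454)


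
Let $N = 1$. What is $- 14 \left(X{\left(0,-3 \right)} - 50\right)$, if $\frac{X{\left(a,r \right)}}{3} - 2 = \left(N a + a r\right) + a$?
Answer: $616$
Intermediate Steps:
$X{\left(a,r \right)} = 6 + 6 a + 3 a r$ ($X{\left(a,r \right)} = 6 + 3 \left(\left(1 a + a r\right) + a\right) = 6 + 3 \left(\left(a + a r\right) + a\right) = 6 + 3 \left(2 a + a r\right) = 6 + \left(6 a + 3 a r\right) = 6 + 6 a + 3 a r$)
$- 14 \left(X{\left(0,-3 \right)} - 50\right) = - 14 \left(\left(6 + 6 \cdot 0 + 3 \cdot 0 \left(-3\right)\right) - 50\right) = - 14 \left(\left(6 + 0 + 0\right) - 50\right) = - 14 \left(6 - 50\right) = \left(-14\right) \left(-44\right) = 616$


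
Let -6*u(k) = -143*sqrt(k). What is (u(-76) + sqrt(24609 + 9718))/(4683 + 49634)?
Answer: sqrt(34327)/54317 + 143*I*sqrt(19)/162951 ≈ 0.003411 + 0.0038252*I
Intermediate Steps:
u(k) = 143*sqrt(k)/6 (u(k) = -(-143)*sqrt(k)/6 = 143*sqrt(k)/6)
(u(-76) + sqrt(24609 + 9718))/(4683 + 49634) = (143*sqrt(-76)/6 + sqrt(24609 + 9718))/(4683 + 49634) = (143*(2*I*sqrt(19))/6 + sqrt(34327))/54317 = (143*I*sqrt(19)/3 + sqrt(34327))*(1/54317) = (sqrt(34327) + 143*I*sqrt(19)/3)*(1/54317) = sqrt(34327)/54317 + 143*I*sqrt(19)/162951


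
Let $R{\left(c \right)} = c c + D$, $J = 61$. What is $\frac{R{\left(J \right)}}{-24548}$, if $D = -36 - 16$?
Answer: $- \frac{3669}{24548} \approx -0.14946$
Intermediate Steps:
$D = -52$ ($D = -36 - 16 = -52$)
$R{\left(c \right)} = -52 + c^{2}$ ($R{\left(c \right)} = c c - 52 = c^{2} - 52 = -52 + c^{2}$)
$\frac{R{\left(J \right)}}{-24548} = \frac{-52 + 61^{2}}{-24548} = \left(-52 + 3721\right) \left(- \frac{1}{24548}\right) = 3669 \left(- \frac{1}{24548}\right) = - \frac{3669}{24548}$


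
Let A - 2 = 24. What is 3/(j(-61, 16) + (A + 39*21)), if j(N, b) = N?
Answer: 3/784 ≈ 0.0038265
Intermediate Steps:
A = 26 (A = 2 + 24 = 26)
3/(j(-61, 16) + (A + 39*21)) = 3/(-61 + (26 + 39*21)) = 3/(-61 + (26 + 819)) = 3/(-61 + 845) = 3/784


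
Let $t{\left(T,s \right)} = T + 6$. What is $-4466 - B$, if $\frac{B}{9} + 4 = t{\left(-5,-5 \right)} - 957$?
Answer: $4174$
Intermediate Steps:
$t{\left(T,s \right)} = 6 + T$
$B = -8640$ ($B = -36 + 9 \left(\left(6 - 5\right) - 957\right) = -36 + 9 \left(1 - 957\right) = -36 + 9 \left(-956\right) = -36 - 8604 = -8640$)
$-4466 - B = -4466 - -8640 = -4466 + 8640 = 4174$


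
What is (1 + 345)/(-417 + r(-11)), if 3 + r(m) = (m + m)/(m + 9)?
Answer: -346/409 ≈ -0.84597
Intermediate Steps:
r(m) = -3 + 2*m/(9 + m) (r(m) = -3 + (m + m)/(m + 9) = -3 + (2*m)/(9 + m) = -3 + 2*m/(9 + m))
(1 + 345)/(-417 + r(-11)) = (1 + 345)/(-417 + (-27 - 1*(-11))/(9 - 11)) = 346/(-417 + (-27 + 11)/(-2)) = 346/(-417 - ½*(-16)) = 346/(-417 + 8) = 346/(-409) = 346*(-1/409) = -346/409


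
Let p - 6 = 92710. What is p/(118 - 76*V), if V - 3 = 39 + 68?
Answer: -3566/317 ≈ -11.249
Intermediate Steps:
p = 92716 (p = 6 + 92710 = 92716)
V = 110 (V = 3 + (39 + 68) = 3 + 107 = 110)
p/(118 - 76*V) = 92716/(118 - 76*110) = 92716/(118 - 8360) = 92716/(-8242) = 92716*(-1/8242) = -3566/317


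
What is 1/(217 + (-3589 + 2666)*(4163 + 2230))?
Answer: -1/5900522 ≈ -1.6948e-7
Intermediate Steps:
1/(217 + (-3589 + 2666)*(4163 + 2230)) = 1/(217 - 923*6393) = 1/(217 - 5900739) = 1/(-5900522) = -1/5900522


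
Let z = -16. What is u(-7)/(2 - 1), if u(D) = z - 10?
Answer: -26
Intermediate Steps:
u(D) = -26 (u(D) = -16 - 10 = -26)
u(-7)/(2 - 1) = -26/(2 - 1) = -26/1 = -26*1 = -26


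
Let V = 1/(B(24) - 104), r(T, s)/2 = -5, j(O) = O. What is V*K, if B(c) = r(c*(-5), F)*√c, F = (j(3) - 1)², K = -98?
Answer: 637/526 - 245*√6/1052 ≈ 0.64057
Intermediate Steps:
F = 4 (F = (3 - 1)² = 2² = 4)
r(T, s) = -10 (r(T, s) = 2*(-5) = -10)
B(c) = -10*√c
V = 1/(-104 - 20*√6) (V = 1/(-20*√6 - 104) = 1/(-104 - 20*√6) ≈ -0.0065364)
V*K = (-13/1052 + 5*√6/2104)*(-98) = 637/526 - 245*√6/1052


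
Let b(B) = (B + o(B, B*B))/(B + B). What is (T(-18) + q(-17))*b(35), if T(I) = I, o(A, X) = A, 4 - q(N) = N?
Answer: 3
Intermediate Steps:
q(N) = 4 - N
b(B) = 1 (b(B) = (B + B)/(B + B) = (2*B)/((2*B)) = (2*B)*(1/(2*B)) = 1)
(T(-18) + q(-17))*b(35) = (-18 + (4 - 1*(-17)))*1 = (-18 + (4 + 17))*1 = (-18 + 21)*1 = 3*1 = 3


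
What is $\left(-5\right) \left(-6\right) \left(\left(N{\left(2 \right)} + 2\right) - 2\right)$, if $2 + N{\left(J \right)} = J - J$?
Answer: $-60$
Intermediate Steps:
$N{\left(J \right)} = -2$ ($N{\left(J \right)} = -2 + \left(J - J\right) = -2 + 0 = -2$)
$\left(-5\right) \left(-6\right) \left(\left(N{\left(2 \right)} + 2\right) - 2\right) = \left(-5\right) \left(-6\right) \left(\left(-2 + 2\right) - 2\right) = 30 \left(0 - 2\right) = 30 \left(-2\right) = -60$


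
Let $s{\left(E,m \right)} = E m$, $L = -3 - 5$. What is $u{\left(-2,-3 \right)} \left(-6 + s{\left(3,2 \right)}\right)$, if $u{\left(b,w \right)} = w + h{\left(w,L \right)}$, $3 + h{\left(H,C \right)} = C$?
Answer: $0$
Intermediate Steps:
$L = -8$ ($L = -3 - 5 = -8$)
$h{\left(H,C \right)} = -3 + C$
$u{\left(b,w \right)} = -11 + w$ ($u{\left(b,w \right)} = w - 11 = -11 + w$)
$u{\left(-2,-3 \right)} \left(-6 + s{\left(3,2 \right)}\right) = \left(-11 - 3\right) \left(-6 + 3 \cdot 2\right) = - 14 \left(-6 + 6\right) = \left(-14\right) 0 = 0$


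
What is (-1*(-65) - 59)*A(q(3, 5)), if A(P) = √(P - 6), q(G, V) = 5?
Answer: 6*I ≈ 6.0*I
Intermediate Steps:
A(P) = √(-6 + P)
(-1*(-65) - 59)*A(q(3, 5)) = (-1*(-65) - 59)*√(-6 + 5) = (65 - 59)*√(-1) = 6*I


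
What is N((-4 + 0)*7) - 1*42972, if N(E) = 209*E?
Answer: -48824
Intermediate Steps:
N((-4 + 0)*7) - 1*42972 = 209*((-4 + 0)*7) - 1*42972 = 209*(-4*7) - 42972 = 209*(-28) - 42972 = -5852 - 42972 = -48824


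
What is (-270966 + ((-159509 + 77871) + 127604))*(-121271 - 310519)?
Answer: 97152750000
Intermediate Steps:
(-270966 + ((-159509 + 77871) + 127604))*(-121271 - 310519) = (-270966 + (-81638 + 127604))*(-431790) = (-270966 + 45966)*(-431790) = -225000*(-431790) = 97152750000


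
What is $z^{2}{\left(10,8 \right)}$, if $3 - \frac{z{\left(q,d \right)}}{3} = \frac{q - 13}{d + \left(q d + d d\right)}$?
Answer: $\frac{1896129}{23104} \approx 82.069$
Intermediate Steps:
$z{\left(q,d \right)} = 9 - \frac{3 \left(-13 + q\right)}{d + d^{2} + d q}$ ($z{\left(q,d \right)} = 9 - 3 \frac{q - 13}{d + \left(q d + d d\right)} = 9 - 3 \frac{-13 + q}{d + \left(d q + d^{2}\right)} = 9 - 3 \frac{-13 + q}{d + \left(d^{2} + d q\right)} = 9 - 3 \frac{-13 + q}{d + d^{2} + d q} = 9 - \frac{3 \left(-13 + q\right)}{d + d^{2} + d q}$)
$z^{2}{\left(10,8 \right)} = \left(\frac{3 \left(13 - 10 + 3 \cdot 8 + 3 \cdot 8^{2} + 3 \cdot 8 \cdot 10\right)}{8 \left(1 + 8 + 10\right)}\right)^{2} = \left(3 \cdot \frac{1}{8} \cdot \frac{1}{19} \left(13 - 10 + 24 + 3 \cdot 64 + 240\right)\right)^{2} = \left(3 \cdot \frac{1}{8} \cdot \frac{1}{19} \left(13 - 10 + 24 + 192 + 240\right)\right)^{2} = \left(3 \cdot \frac{1}{8} \cdot \frac{1}{19} \cdot 459\right)^{2} = \left(\frac{1377}{152}\right)^{2} = \frac{1896129}{23104}$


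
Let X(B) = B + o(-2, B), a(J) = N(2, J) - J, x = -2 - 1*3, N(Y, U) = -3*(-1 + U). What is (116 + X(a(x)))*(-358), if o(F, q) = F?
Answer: -49046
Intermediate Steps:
N(Y, U) = 3 - 3*U
x = -5 (x = -2 - 3 = -5)
a(J) = 3 - 4*J (a(J) = (3 - 3*J) - J = 3 - 4*J)
X(B) = -2 + B (X(B) = B - 2 = -2 + B)
(116 + X(a(x)))*(-358) = (116 + (-2 + (3 - 4*(-5))))*(-358) = (116 + (-2 + (3 + 20)))*(-358) = (116 + (-2 + 23))*(-358) = (116 + 21)*(-358) = 137*(-358) = -49046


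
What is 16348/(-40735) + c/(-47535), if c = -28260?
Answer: 24937928/129089215 ≈ 0.19318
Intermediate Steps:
16348/(-40735) + c/(-47535) = 16348/(-40735) - 28260/(-47535) = 16348*(-1/40735) - 28260*(-1/47535) = -16348/40735 + 1884/3169 = 24937928/129089215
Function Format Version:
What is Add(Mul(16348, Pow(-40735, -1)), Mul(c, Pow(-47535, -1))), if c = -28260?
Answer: Rational(24937928, 129089215) ≈ 0.19318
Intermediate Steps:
Add(Mul(16348, Pow(-40735, -1)), Mul(c, Pow(-47535, -1))) = Add(Mul(16348, Pow(-40735, -1)), Mul(-28260, Pow(-47535, -1))) = Add(Mul(16348, Rational(-1, 40735)), Mul(-28260, Rational(-1, 47535))) = Add(Rational(-16348, 40735), Rational(1884, 3169)) = Rational(24937928, 129089215)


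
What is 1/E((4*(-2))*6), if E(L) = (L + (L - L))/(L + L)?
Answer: 2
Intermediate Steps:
E(L) = ½ (E(L) = (L + 0)/((2*L)) = L*(1/(2*L)) = ½)
1/E((4*(-2))*6) = 1/(½) = 2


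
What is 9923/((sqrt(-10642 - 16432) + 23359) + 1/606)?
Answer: 85122136792590/200389679905489 - 3644082828*I*sqrt(27074)/200389679905489 ≈ 0.42478 - 0.0029922*I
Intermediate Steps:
9923/((sqrt(-10642 - 16432) + 23359) + 1/606) = 9923/((sqrt(-27074) + 23359) + 1/606) = 9923/((I*sqrt(27074) + 23359) + 1/606) = 9923/((23359 + I*sqrt(27074)) + 1/606) = 9923/(14155555/606 + I*sqrt(27074))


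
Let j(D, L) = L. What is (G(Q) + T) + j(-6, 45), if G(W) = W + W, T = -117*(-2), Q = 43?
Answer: 365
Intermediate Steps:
T = 234
G(W) = 2*W
(G(Q) + T) + j(-6, 45) = (2*43 + 234) + 45 = (86 + 234) + 45 = 320 + 45 = 365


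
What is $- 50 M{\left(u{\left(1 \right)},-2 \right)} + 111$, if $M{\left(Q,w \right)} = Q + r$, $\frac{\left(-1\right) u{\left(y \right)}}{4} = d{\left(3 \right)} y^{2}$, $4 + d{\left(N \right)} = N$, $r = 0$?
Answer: $-89$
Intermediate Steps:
$d{\left(N \right)} = -4 + N$
$u{\left(y \right)} = 4 y^{2}$ ($u{\left(y \right)} = - 4 \left(-4 + 3\right) y^{2} = - 4 \left(- y^{2}\right) = 4 y^{2}$)
$M{\left(Q,w \right)} = Q$ ($M{\left(Q,w \right)} = Q + 0 = Q$)
$- 50 M{\left(u{\left(1 \right)},-2 \right)} + 111 = - 50 \cdot 4 \cdot 1^{2} + 111 = - 50 \cdot 4 \cdot 1 + 111 = \left(-50\right) 4 + 111 = -200 + 111 = -89$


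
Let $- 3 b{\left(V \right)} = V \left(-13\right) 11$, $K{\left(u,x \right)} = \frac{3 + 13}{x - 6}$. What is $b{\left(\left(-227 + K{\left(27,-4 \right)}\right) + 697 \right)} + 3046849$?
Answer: $\frac{46037641}{15} \approx 3.0692 \cdot 10^{6}$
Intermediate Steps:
$K{\left(u,x \right)} = \frac{16}{-6 + x}$
$b{\left(V \right)} = \frac{143 V}{3}$ ($b{\left(V \right)} = - \frac{V \left(-13\right) 11}{3} = - \frac{- 13 V 11}{3} = - \frac{\left(-143\right) V}{3} = \frac{143 V}{3}$)
$b{\left(\left(-227 + K{\left(27,-4 \right)}\right) + 697 \right)} + 3046849 = \frac{143 \left(\left(-227 + \frac{16}{-6 - 4}\right) + 697\right)}{3} + 3046849 = \frac{143 \left(\left(-227 + \frac{16}{-10}\right) + 697\right)}{3} + 3046849 = \frac{143 \left(\left(-227 + 16 \left(- \frac{1}{10}\right)\right) + 697\right)}{3} + 3046849 = \frac{143 \left(\left(-227 - \frac{8}{5}\right) + 697\right)}{3} + 3046849 = \frac{143 \left(- \frac{1143}{5} + 697\right)}{3} + 3046849 = \frac{143}{3} \cdot \frac{2342}{5} + 3046849 = \frac{334906}{15} + 3046849 = \frac{46037641}{15}$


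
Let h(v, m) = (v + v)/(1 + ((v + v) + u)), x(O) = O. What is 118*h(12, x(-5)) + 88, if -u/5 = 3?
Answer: 1856/5 ≈ 371.20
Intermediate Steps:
u = -15 (u = -5*3 = -15)
h(v, m) = 2*v/(-14 + 2*v) (h(v, m) = (v + v)/(1 + ((v + v) - 15)) = (2*v)/(1 + (2*v - 15)) = (2*v)/(1 + (-15 + 2*v)) = (2*v)/(-14 + 2*v) = 2*v/(-14 + 2*v))
118*h(12, x(-5)) + 88 = 118*(12/(-7 + 12)) + 88 = 118*(12/5) + 88 = 1416/5 + 88 = 1856/5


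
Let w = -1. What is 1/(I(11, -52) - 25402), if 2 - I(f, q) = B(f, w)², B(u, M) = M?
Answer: -1/25401 ≈ -3.9369e-5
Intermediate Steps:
I(f, q) = 1 (I(f, q) = 2 - 1*(-1)² = 2 - 1*1 = 2 - 1 = 1)
1/(I(11, -52) - 25402) = 1/(1 - 25402) = 1/(-25401) = -1/25401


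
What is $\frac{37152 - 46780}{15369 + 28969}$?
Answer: $- \frac{4814}{22169} \approx -0.21715$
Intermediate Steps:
$\frac{37152 - 46780}{15369 + 28969} = - \frac{9628}{44338} = \left(-9628\right) \frac{1}{44338} = - \frac{4814}{22169}$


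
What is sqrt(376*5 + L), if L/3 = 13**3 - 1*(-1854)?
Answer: sqrt(14033) ≈ 118.46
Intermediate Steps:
L = 12153 (L = 3*(13**3 - 1*(-1854)) = 3*(2197 + 1854) = 3*4051 = 12153)
sqrt(376*5 + L) = sqrt(376*5 + 12153) = sqrt(1880 + 12153) = sqrt(14033)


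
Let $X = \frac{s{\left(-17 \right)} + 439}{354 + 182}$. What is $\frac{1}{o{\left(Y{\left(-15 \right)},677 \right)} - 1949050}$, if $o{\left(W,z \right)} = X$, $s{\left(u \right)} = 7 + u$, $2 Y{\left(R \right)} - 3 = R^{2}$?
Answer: $- \frac{536}{1044690371} \approx -5.1307 \cdot 10^{-7}$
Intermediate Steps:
$Y{\left(R \right)} = \frac{3}{2} + \frac{R^{2}}{2}$
$X = \frac{429}{536}$ ($X = \frac{\left(7 - 17\right) + 439}{354 + 182} = \frac{-10 + 439}{536} = 429 \cdot \frac{1}{536} = \frac{429}{536} \approx 0.80037$)
$o{\left(W,z \right)} = \frac{429}{536}$
$\frac{1}{o{\left(Y{\left(-15 \right)},677 \right)} - 1949050} = \frac{1}{\frac{429}{536} - 1949050} = \frac{1}{- \frac{1044690371}{536}} = - \frac{536}{1044690371}$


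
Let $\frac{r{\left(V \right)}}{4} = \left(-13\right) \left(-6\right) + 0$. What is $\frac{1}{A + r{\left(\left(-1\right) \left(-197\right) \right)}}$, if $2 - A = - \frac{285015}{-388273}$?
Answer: $\frac{388273}{121632707} \approx 0.0031922$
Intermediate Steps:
$A = \frac{491531}{388273}$ ($A = 2 - - \frac{285015}{-388273} = 2 - \left(-285015\right) \left(- \frac{1}{388273}\right) = 2 - \frac{285015}{388273} = \frac{491531}{388273} \approx 1.2659$)
$r{\left(V \right)} = 312$ ($r{\left(V \right)} = 4 \left(\left(-13\right) \left(-6\right) + 0\right) = 4 \left(78 + 0\right) = 4 \cdot 78 = 312$)
$\frac{1}{A + r{\left(\left(-1\right) \left(-197\right) \right)}} = \frac{1}{\frac{491531}{388273} + 312} = \frac{1}{\frac{121632707}{388273}} = \frac{388273}{121632707}$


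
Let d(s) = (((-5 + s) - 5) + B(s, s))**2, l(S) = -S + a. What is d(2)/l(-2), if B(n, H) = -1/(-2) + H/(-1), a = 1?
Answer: 361/12 ≈ 30.083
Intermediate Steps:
l(S) = 1 - S (l(S) = -S + 1 = 1 - S)
B(n, H) = 1/2 - H (B(n, H) = -1*(-1/2) + H*(-1) = 1/2 - H)
d(s) = 361/4 (d(s) = (((-5 + s) - 5) + (1/2 - s))**2 = ((-10 + s) + (1/2 - s))**2 = (-19/2)**2 = 361/4)
d(2)/l(-2) = 361/(4*(1 - 1*(-2))) = 361/(4*(1 + 2)) = (361/4)/3 = (361/4)*(1/3) = 361/12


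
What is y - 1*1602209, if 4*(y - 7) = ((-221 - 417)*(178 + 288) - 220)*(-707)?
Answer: 50985872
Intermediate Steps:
y = 52588081 (y = 7 + (((-221 - 417)*(178 + 288) - 220)*(-707))/4 = 7 + ((-638*466 - 220)*(-707))/4 = 7 + ((-297308 - 220)*(-707))/4 = 7 + (-297528*(-707))/4 = 7 + (¼)*210352296 = 7 + 52588074 = 52588081)
y - 1*1602209 = 52588081 - 1*1602209 = 52588081 - 1602209 = 50985872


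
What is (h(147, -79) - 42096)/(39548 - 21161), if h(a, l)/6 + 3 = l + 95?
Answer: -14006/6129 ≈ -2.2852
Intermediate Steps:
h(a, l) = 552 + 6*l (h(a, l) = -18 + 6*(l + 95) = -18 + 6*(95 + l) = -18 + (570 + 6*l) = 552 + 6*l)
(h(147, -79) - 42096)/(39548 - 21161) = ((552 + 6*(-79)) - 42096)/(39548 - 21161) = ((552 - 474) - 42096)/18387 = (78 - 42096)*(1/18387) = -42018*1/18387 = -14006/6129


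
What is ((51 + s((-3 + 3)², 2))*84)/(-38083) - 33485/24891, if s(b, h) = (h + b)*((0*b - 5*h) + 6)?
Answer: -1365115547/947923953 ≈ -1.4401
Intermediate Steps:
s(b, h) = (6 - 5*h)*(b + h) (s(b, h) = (b + h)*((0 - 5*h) + 6) = (b + h)*(-5*h + 6) = (b + h)*(6 - 5*h) = (6 - 5*h)*(b + h))
((51 + s((-3 + 3)², 2))*84)/(-38083) - 33485/24891 = ((51 + (-5*2² + 6*(-3 + 3)² + 6*2 - 5*(-3 + 3)²*2))*84)/(-38083) - 33485/24891 = ((51 + (-5*4 + 6*0² + 12 - 5*0²*2))*84)*(-1/38083) - 33485*1/24891 = ((51 + (-20 + 6*0 + 12 - 5*0*2))*84)*(-1/38083) - 33485/24891 = ((51 + (-20 + 0 + 12 + 0))*84)*(-1/38083) - 33485/24891 = ((51 - 8)*84)*(-1/38083) - 33485/24891 = (43*84)*(-1/38083) - 33485/24891 = 3612*(-1/38083) - 33485/24891 = -3612/38083 - 33485/24891 = -1365115547/947923953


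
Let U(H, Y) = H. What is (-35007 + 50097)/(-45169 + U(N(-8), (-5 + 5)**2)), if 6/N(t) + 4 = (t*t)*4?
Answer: -633780/1897097 ≈ -0.33408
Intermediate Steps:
N(t) = 6/(-4 + 4*t**2) (N(t) = 6/(-4 + (t*t)*4) = 6/(-4 + t**2*4) = 6/(-4 + 4*t**2))
(-35007 + 50097)/(-45169 + U(N(-8), (-5 + 5)**2)) = (-35007 + 50097)/(-45169 + 3/(2*(-1 + (-8)**2))) = 15090/(-45169 + 3/(2*(-1 + 64))) = 15090/(-45169 + (3/2)/63) = 15090/(-45169 + (3/2)*(1/63)) = 15090/(-45169 + 1/42) = 15090/(-1897097/42) = 15090*(-42/1897097) = -633780/1897097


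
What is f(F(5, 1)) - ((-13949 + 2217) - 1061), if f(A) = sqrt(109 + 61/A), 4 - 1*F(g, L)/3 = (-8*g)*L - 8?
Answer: 12793 + sqrt(665535)/78 ≈ 12803.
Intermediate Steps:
F(g, L) = 36 + 24*L*g (F(g, L) = 12 - 3*((-8*g)*L - 8) = 12 - 3*(-8*L*g - 8) = 12 - 3*(-8 - 8*L*g) = 12 + (24 + 24*L*g) = 36 + 24*L*g)
f(F(5, 1)) - ((-13949 + 2217) - 1061) = sqrt(109 + 61/(36 + 24*1*5)) - ((-13949 + 2217) - 1061) = sqrt(109 + 61/(36 + 120)) - (-11732 - 1061) = sqrt(109 + 61/156) - 1*(-12793) = sqrt(109 + 61*(1/156)) + 12793 = sqrt(109 + 61/156) + 12793 = sqrt(17065/156) + 12793 = sqrt(665535)/78 + 12793 = 12793 + sqrt(665535)/78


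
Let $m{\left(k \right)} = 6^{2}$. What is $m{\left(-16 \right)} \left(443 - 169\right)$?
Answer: $9864$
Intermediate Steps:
$m{\left(k \right)} = 36$
$m{\left(-16 \right)} \left(443 - 169\right) = 36 \left(443 - 169\right) = 36 \cdot 274 = 9864$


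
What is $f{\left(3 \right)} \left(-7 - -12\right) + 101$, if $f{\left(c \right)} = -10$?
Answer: $51$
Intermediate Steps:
$f{\left(3 \right)} \left(-7 - -12\right) + 101 = - 10 \left(-7 - -12\right) + 101 = - 10 \left(-7 + 12\right) + 101 = \left(-10\right) 5 + 101 = -50 + 101 = 51$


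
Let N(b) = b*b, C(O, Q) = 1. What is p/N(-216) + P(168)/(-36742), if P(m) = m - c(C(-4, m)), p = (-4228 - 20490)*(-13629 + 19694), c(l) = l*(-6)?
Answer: -1377043230821/428558688 ≈ -3213.2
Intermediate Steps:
c(l) = -6*l
N(b) = b²
p = -149914670 (p = -24718*6065 = -149914670)
P(m) = 6 + m (P(m) = m - (-6) = m - 1*(-6) = m + 6 = 6 + m)
p/N(-216) + P(168)/(-36742) = -149914670/((-216)²) + (6 + 168)/(-36742) = -149914670/46656 + 174*(-1/36742) = -149914670*1/46656 - 87/18371 = -74957335/23328 - 87/18371 = -1377043230821/428558688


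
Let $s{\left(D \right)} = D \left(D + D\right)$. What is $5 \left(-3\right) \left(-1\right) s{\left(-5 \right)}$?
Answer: $750$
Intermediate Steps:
$s{\left(D \right)} = 2 D^{2}$ ($s{\left(D \right)} = D 2 D = 2 D^{2}$)
$5 \left(-3\right) \left(-1\right) s{\left(-5 \right)} = 5 \left(-3\right) \left(-1\right) 2 \left(-5\right)^{2} = \left(-15\right) \left(-1\right) 2 \cdot 25 = 15 \cdot 50 = 750$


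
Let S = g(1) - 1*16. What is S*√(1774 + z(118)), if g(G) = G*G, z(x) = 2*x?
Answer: -15*√2010 ≈ -672.50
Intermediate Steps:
g(G) = G²
S = -15 (S = 1² - 1*16 = 1 - 16 = -15)
S*√(1774 + z(118)) = -15*√(1774 + 2*118) = -15*√(1774 + 236) = -15*√2010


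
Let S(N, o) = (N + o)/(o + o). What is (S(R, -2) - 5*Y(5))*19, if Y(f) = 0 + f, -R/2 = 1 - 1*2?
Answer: -475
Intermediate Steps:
R = 2 (R = -2*(1 - 1*2) = -2*(1 - 2) = -2*(-1) = 2)
Y(f) = f
S(N, o) = (N + o)/(2*o) (S(N, o) = (N + o)/((2*o)) = (N + o)*(1/(2*o)) = (N + o)/(2*o))
(S(R, -2) - 5*Y(5))*19 = ((½)*(2 - 2)/(-2) - 5*5)*19 = ((½)*(-½)*0 - 25)*19 = (0 - 25)*19 = -25*19 = -475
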